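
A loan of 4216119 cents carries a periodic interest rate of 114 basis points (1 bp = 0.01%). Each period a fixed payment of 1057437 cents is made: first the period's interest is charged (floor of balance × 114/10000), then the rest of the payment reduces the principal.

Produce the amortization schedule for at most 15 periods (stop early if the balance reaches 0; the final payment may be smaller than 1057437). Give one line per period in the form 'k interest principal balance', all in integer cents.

1. interest=⌊4216119·114/10000⌋=48063; principal=1057437-48063=1009374; balance=4216119-1009374=3206745
2. interest=⌊3206745·114/10000⌋=36556; principal=1057437-36556=1020881; balance=3206745-1020881=2185864
3. interest=⌊2185864·114/10000⌋=24918; principal=1057437-24918=1032519; balance=2185864-1032519=1153345
4. interest=⌊1153345·114/10000⌋=13148; principal=1057437-13148=1044289; balance=1153345-1044289=109056
5. interest=⌊109056·114/10000⌋=1243; principal=min(1057437-1243,109056)=109056; balance=109056-109056=0

1 48063 1009374 3206745
2 36556 1020881 2185864
3 24918 1032519 1153345
4 13148 1044289 109056
5 1243 109056 0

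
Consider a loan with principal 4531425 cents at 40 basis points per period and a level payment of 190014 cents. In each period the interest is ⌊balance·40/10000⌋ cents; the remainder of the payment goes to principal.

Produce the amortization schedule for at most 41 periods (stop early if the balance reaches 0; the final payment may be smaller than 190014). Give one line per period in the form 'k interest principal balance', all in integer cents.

1 18125 171889 4359536
2 17438 172576 4186960
3 16747 173267 4013693
4 16054 173960 3839733
5 15358 174656 3665077
6 14660 175354 3489723
7 13958 176056 3313667
8 13254 176760 3136907
9 12547 177467 2959440
10 11837 178177 2781263
11 11125 178889 2602374
12 10409 179605 2422769
13 9691 180323 2242446
14 8969 181045 2061401
15 8245 181769 1879632
16 7518 182496 1697136
17 6788 183226 1513910
18 6055 183959 1329951
19 5319 184695 1145256
20 4581 185433 959823
21 3839 186175 773648
22 3094 186920 586728
23 2346 187668 399060
24 1596 188418 210642
25 842 189172 21470
26 85 21470 0

1. interest=⌊4531425·40/10000⌋=18125; principal=190014-18125=171889; balance=4531425-171889=4359536
2. interest=⌊4359536·40/10000⌋=17438; principal=190014-17438=172576; balance=4359536-172576=4186960
3. interest=⌊4186960·40/10000⌋=16747; principal=190014-16747=173267; balance=4186960-173267=4013693
4. interest=⌊4013693·40/10000⌋=16054; principal=190014-16054=173960; balance=4013693-173960=3839733
5. interest=⌊3839733·40/10000⌋=15358; principal=190014-15358=174656; balance=3839733-174656=3665077
6. interest=⌊3665077·40/10000⌋=14660; principal=190014-14660=175354; balance=3665077-175354=3489723
7. interest=⌊3489723·40/10000⌋=13958; principal=190014-13958=176056; balance=3489723-176056=3313667
8. interest=⌊3313667·40/10000⌋=13254; principal=190014-13254=176760; balance=3313667-176760=3136907
9. interest=⌊3136907·40/10000⌋=12547; principal=190014-12547=177467; balance=3136907-177467=2959440
10. interest=⌊2959440·40/10000⌋=11837; principal=190014-11837=178177; balance=2959440-178177=2781263
11. interest=⌊2781263·40/10000⌋=11125; principal=190014-11125=178889; balance=2781263-178889=2602374
12. interest=⌊2602374·40/10000⌋=10409; principal=190014-10409=179605; balance=2602374-179605=2422769
13. interest=⌊2422769·40/10000⌋=9691; principal=190014-9691=180323; balance=2422769-180323=2242446
14. interest=⌊2242446·40/10000⌋=8969; principal=190014-8969=181045; balance=2242446-181045=2061401
15. interest=⌊2061401·40/10000⌋=8245; principal=190014-8245=181769; balance=2061401-181769=1879632
16. interest=⌊1879632·40/10000⌋=7518; principal=190014-7518=182496; balance=1879632-182496=1697136
17. interest=⌊1697136·40/10000⌋=6788; principal=190014-6788=183226; balance=1697136-183226=1513910
18. interest=⌊1513910·40/10000⌋=6055; principal=190014-6055=183959; balance=1513910-183959=1329951
19. interest=⌊1329951·40/10000⌋=5319; principal=190014-5319=184695; balance=1329951-184695=1145256
20. interest=⌊1145256·40/10000⌋=4581; principal=190014-4581=185433; balance=1145256-185433=959823
21. interest=⌊959823·40/10000⌋=3839; principal=190014-3839=186175; balance=959823-186175=773648
22. interest=⌊773648·40/10000⌋=3094; principal=190014-3094=186920; balance=773648-186920=586728
23. interest=⌊586728·40/10000⌋=2346; principal=190014-2346=187668; balance=586728-187668=399060
24. interest=⌊399060·40/10000⌋=1596; principal=190014-1596=188418; balance=399060-188418=210642
25. interest=⌊210642·40/10000⌋=842; principal=190014-842=189172; balance=210642-189172=21470
26. interest=⌊21470·40/10000⌋=85; principal=min(190014-85,21470)=21470; balance=21470-21470=0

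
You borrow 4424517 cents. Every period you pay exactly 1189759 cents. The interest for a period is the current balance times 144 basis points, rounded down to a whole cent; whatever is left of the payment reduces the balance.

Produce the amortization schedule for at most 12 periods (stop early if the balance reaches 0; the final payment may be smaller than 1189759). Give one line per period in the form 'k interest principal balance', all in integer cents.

1 63713 1126046 3298471
2 47497 1142262 2156209
3 31049 1158710 997499
4 14363 997499 0

1. interest=⌊4424517·144/10000⌋=63713; principal=1189759-63713=1126046; balance=4424517-1126046=3298471
2. interest=⌊3298471·144/10000⌋=47497; principal=1189759-47497=1142262; balance=3298471-1142262=2156209
3. interest=⌊2156209·144/10000⌋=31049; principal=1189759-31049=1158710; balance=2156209-1158710=997499
4. interest=⌊997499·144/10000⌋=14363; principal=min(1189759-14363,997499)=997499; balance=997499-997499=0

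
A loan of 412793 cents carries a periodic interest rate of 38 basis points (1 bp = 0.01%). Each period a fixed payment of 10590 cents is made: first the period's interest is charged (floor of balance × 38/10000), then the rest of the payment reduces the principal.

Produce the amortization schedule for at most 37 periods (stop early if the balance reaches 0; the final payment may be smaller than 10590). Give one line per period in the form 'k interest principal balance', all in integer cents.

1 1568 9022 403771
2 1534 9056 394715
3 1499 9091 385624
4 1465 9125 376499
5 1430 9160 367339
6 1395 9195 358144
7 1360 9230 348914
8 1325 9265 339649
9 1290 9300 330349
10 1255 9335 321014
11 1219 9371 311643
12 1184 9406 302237
13 1148 9442 292795
14 1112 9478 283317
15 1076 9514 273803
16 1040 9550 264253
17 1004 9586 254667
18 967 9623 245044
19 931 9659 235385
20 894 9696 225689
21 857 9733 215956
22 820 9770 206186
23 783 9807 196379
24 746 9844 186535
25 708 9882 176653
26 671 9919 166734
27 633 9957 156777
28 595 9995 146782
29 557 10033 136749
30 519 10071 126678
31 481 10109 116569
32 442 10148 106421
33 404 10186 96235
34 365 10225 86010
35 326 10264 75746
36 287 10303 65443
37 248 10342 55101

1. interest=⌊412793·38/10000⌋=1568; principal=10590-1568=9022; balance=412793-9022=403771
2. interest=⌊403771·38/10000⌋=1534; principal=10590-1534=9056; balance=403771-9056=394715
3. interest=⌊394715·38/10000⌋=1499; principal=10590-1499=9091; balance=394715-9091=385624
4. interest=⌊385624·38/10000⌋=1465; principal=10590-1465=9125; balance=385624-9125=376499
5. interest=⌊376499·38/10000⌋=1430; principal=10590-1430=9160; balance=376499-9160=367339
6. interest=⌊367339·38/10000⌋=1395; principal=10590-1395=9195; balance=367339-9195=358144
7. interest=⌊358144·38/10000⌋=1360; principal=10590-1360=9230; balance=358144-9230=348914
8. interest=⌊348914·38/10000⌋=1325; principal=10590-1325=9265; balance=348914-9265=339649
9. interest=⌊339649·38/10000⌋=1290; principal=10590-1290=9300; balance=339649-9300=330349
10. interest=⌊330349·38/10000⌋=1255; principal=10590-1255=9335; balance=330349-9335=321014
11. interest=⌊321014·38/10000⌋=1219; principal=10590-1219=9371; balance=321014-9371=311643
12. interest=⌊311643·38/10000⌋=1184; principal=10590-1184=9406; balance=311643-9406=302237
13. interest=⌊302237·38/10000⌋=1148; principal=10590-1148=9442; balance=302237-9442=292795
14. interest=⌊292795·38/10000⌋=1112; principal=10590-1112=9478; balance=292795-9478=283317
15. interest=⌊283317·38/10000⌋=1076; principal=10590-1076=9514; balance=283317-9514=273803
16. interest=⌊273803·38/10000⌋=1040; principal=10590-1040=9550; balance=273803-9550=264253
17. interest=⌊264253·38/10000⌋=1004; principal=10590-1004=9586; balance=264253-9586=254667
18. interest=⌊254667·38/10000⌋=967; principal=10590-967=9623; balance=254667-9623=245044
19. interest=⌊245044·38/10000⌋=931; principal=10590-931=9659; balance=245044-9659=235385
20. interest=⌊235385·38/10000⌋=894; principal=10590-894=9696; balance=235385-9696=225689
21. interest=⌊225689·38/10000⌋=857; principal=10590-857=9733; balance=225689-9733=215956
22. interest=⌊215956·38/10000⌋=820; principal=10590-820=9770; balance=215956-9770=206186
23. interest=⌊206186·38/10000⌋=783; principal=10590-783=9807; balance=206186-9807=196379
24. interest=⌊196379·38/10000⌋=746; principal=10590-746=9844; balance=196379-9844=186535
25. interest=⌊186535·38/10000⌋=708; principal=10590-708=9882; balance=186535-9882=176653
26. interest=⌊176653·38/10000⌋=671; principal=10590-671=9919; balance=176653-9919=166734
27. interest=⌊166734·38/10000⌋=633; principal=10590-633=9957; balance=166734-9957=156777
28. interest=⌊156777·38/10000⌋=595; principal=10590-595=9995; balance=156777-9995=146782
29. interest=⌊146782·38/10000⌋=557; principal=10590-557=10033; balance=146782-10033=136749
30. interest=⌊136749·38/10000⌋=519; principal=10590-519=10071; balance=136749-10071=126678
31. interest=⌊126678·38/10000⌋=481; principal=10590-481=10109; balance=126678-10109=116569
32. interest=⌊116569·38/10000⌋=442; principal=10590-442=10148; balance=116569-10148=106421
33. interest=⌊106421·38/10000⌋=404; principal=10590-404=10186; balance=106421-10186=96235
34. interest=⌊96235·38/10000⌋=365; principal=10590-365=10225; balance=96235-10225=86010
35. interest=⌊86010·38/10000⌋=326; principal=10590-326=10264; balance=86010-10264=75746
36. interest=⌊75746·38/10000⌋=287; principal=10590-287=10303; balance=75746-10303=65443
37. interest=⌊65443·38/10000⌋=248; principal=10590-248=10342; balance=65443-10342=55101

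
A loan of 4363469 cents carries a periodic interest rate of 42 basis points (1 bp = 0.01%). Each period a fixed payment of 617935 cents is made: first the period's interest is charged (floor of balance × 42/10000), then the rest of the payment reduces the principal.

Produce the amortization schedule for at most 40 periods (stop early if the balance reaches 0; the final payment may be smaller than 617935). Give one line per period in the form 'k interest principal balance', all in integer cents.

1 18326 599609 3763860
2 15808 602127 3161733
3 13279 604656 2557077
4 10739 607196 1949881
5 8189 609746 1340135
6 5628 612307 727828
7 3056 614879 112949
8 474 112949 0

1. interest=⌊4363469·42/10000⌋=18326; principal=617935-18326=599609; balance=4363469-599609=3763860
2. interest=⌊3763860·42/10000⌋=15808; principal=617935-15808=602127; balance=3763860-602127=3161733
3. interest=⌊3161733·42/10000⌋=13279; principal=617935-13279=604656; balance=3161733-604656=2557077
4. interest=⌊2557077·42/10000⌋=10739; principal=617935-10739=607196; balance=2557077-607196=1949881
5. interest=⌊1949881·42/10000⌋=8189; principal=617935-8189=609746; balance=1949881-609746=1340135
6. interest=⌊1340135·42/10000⌋=5628; principal=617935-5628=612307; balance=1340135-612307=727828
7. interest=⌊727828·42/10000⌋=3056; principal=617935-3056=614879; balance=727828-614879=112949
8. interest=⌊112949·42/10000⌋=474; principal=min(617935-474,112949)=112949; balance=112949-112949=0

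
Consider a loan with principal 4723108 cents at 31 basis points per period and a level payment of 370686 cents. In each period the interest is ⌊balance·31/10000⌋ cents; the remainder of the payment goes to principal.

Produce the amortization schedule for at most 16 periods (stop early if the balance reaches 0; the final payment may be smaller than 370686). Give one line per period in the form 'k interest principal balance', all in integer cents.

1. interest=⌊4723108·31/10000⌋=14641; principal=370686-14641=356045; balance=4723108-356045=4367063
2. interest=⌊4367063·31/10000⌋=13537; principal=370686-13537=357149; balance=4367063-357149=4009914
3. interest=⌊4009914·31/10000⌋=12430; principal=370686-12430=358256; balance=4009914-358256=3651658
4. interest=⌊3651658·31/10000⌋=11320; principal=370686-11320=359366; balance=3651658-359366=3292292
5. interest=⌊3292292·31/10000⌋=10206; principal=370686-10206=360480; balance=3292292-360480=2931812
6. interest=⌊2931812·31/10000⌋=9088; principal=370686-9088=361598; balance=2931812-361598=2570214
7. interest=⌊2570214·31/10000⌋=7967; principal=370686-7967=362719; balance=2570214-362719=2207495
8. interest=⌊2207495·31/10000⌋=6843; principal=370686-6843=363843; balance=2207495-363843=1843652
9. interest=⌊1843652·31/10000⌋=5715; principal=370686-5715=364971; balance=1843652-364971=1478681
10. interest=⌊1478681·31/10000⌋=4583; principal=370686-4583=366103; balance=1478681-366103=1112578
11. interest=⌊1112578·31/10000⌋=3448; principal=370686-3448=367238; balance=1112578-367238=745340
12. interest=⌊745340·31/10000⌋=2310; principal=370686-2310=368376; balance=745340-368376=376964
13. interest=⌊376964·31/10000⌋=1168; principal=370686-1168=369518; balance=376964-369518=7446
14. interest=⌊7446·31/10000⌋=23; principal=min(370686-23,7446)=7446; balance=7446-7446=0

1 14641 356045 4367063
2 13537 357149 4009914
3 12430 358256 3651658
4 11320 359366 3292292
5 10206 360480 2931812
6 9088 361598 2570214
7 7967 362719 2207495
8 6843 363843 1843652
9 5715 364971 1478681
10 4583 366103 1112578
11 3448 367238 745340
12 2310 368376 376964
13 1168 369518 7446
14 23 7446 0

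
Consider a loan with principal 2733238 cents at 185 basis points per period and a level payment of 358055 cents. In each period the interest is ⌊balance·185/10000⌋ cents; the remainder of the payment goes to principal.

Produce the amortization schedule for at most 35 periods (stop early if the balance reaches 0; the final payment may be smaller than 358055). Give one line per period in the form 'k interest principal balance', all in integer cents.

1. interest=⌊2733238·185/10000⌋=50564; principal=358055-50564=307491; balance=2733238-307491=2425747
2. interest=⌊2425747·185/10000⌋=44876; principal=358055-44876=313179; balance=2425747-313179=2112568
3. interest=⌊2112568·185/10000⌋=39082; principal=358055-39082=318973; balance=2112568-318973=1793595
4. interest=⌊1793595·185/10000⌋=33181; principal=358055-33181=324874; balance=1793595-324874=1468721
5. interest=⌊1468721·185/10000⌋=27171; principal=358055-27171=330884; balance=1468721-330884=1137837
6. interest=⌊1137837·185/10000⌋=21049; principal=358055-21049=337006; balance=1137837-337006=800831
7. interest=⌊800831·185/10000⌋=14815; principal=358055-14815=343240; balance=800831-343240=457591
8. interest=⌊457591·185/10000⌋=8465; principal=358055-8465=349590; balance=457591-349590=108001
9. interest=⌊108001·185/10000⌋=1998; principal=min(358055-1998,108001)=108001; balance=108001-108001=0

1 50564 307491 2425747
2 44876 313179 2112568
3 39082 318973 1793595
4 33181 324874 1468721
5 27171 330884 1137837
6 21049 337006 800831
7 14815 343240 457591
8 8465 349590 108001
9 1998 108001 0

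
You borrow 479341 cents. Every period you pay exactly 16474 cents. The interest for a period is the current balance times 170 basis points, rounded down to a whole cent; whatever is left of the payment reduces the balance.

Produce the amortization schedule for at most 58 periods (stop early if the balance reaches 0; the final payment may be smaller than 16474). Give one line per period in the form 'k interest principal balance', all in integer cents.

1. interest=⌊479341·170/10000⌋=8148; principal=16474-8148=8326; balance=479341-8326=471015
2. interest=⌊471015·170/10000⌋=8007; principal=16474-8007=8467; balance=471015-8467=462548
3. interest=⌊462548·170/10000⌋=7863; principal=16474-7863=8611; balance=462548-8611=453937
4. interest=⌊453937·170/10000⌋=7716; principal=16474-7716=8758; balance=453937-8758=445179
5. interest=⌊445179·170/10000⌋=7568; principal=16474-7568=8906; balance=445179-8906=436273
6. interest=⌊436273·170/10000⌋=7416; principal=16474-7416=9058; balance=436273-9058=427215
7. interest=⌊427215·170/10000⌋=7262; principal=16474-7262=9212; balance=427215-9212=418003
8. interest=⌊418003·170/10000⌋=7106; principal=16474-7106=9368; balance=418003-9368=408635
9. interest=⌊408635·170/10000⌋=6946; principal=16474-6946=9528; balance=408635-9528=399107
10. interest=⌊399107·170/10000⌋=6784; principal=16474-6784=9690; balance=399107-9690=389417
11. interest=⌊389417·170/10000⌋=6620; principal=16474-6620=9854; balance=389417-9854=379563
12. interest=⌊379563·170/10000⌋=6452; principal=16474-6452=10022; balance=379563-10022=369541
13. interest=⌊369541·170/10000⌋=6282; principal=16474-6282=10192; balance=369541-10192=359349
14. interest=⌊359349·170/10000⌋=6108; principal=16474-6108=10366; balance=359349-10366=348983
15. interest=⌊348983·170/10000⌋=5932; principal=16474-5932=10542; balance=348983-10542=338441
16. interest=⌊338441·170/10000⌋=5753; principal=16474-5753=10721; balance=338441-10721=327720
17. interest=⌊327720·170/10000⌋=5571; principal=16474-5571=10903; balance=327720-10903=316817
18. interest=⌊316817·170/10000⌋=5385; principal=16474-5385=11089; balance=316817-11089=305728
19. interest=⌊305728·170/10000⌋=5197; principal=16474-5197=11277; balance=305728-11277=294451
20. interest=⌊294451·170/10000⌋=5005; principal=16474-5005=11469; balance=294451-11469=282982
21. interest=⌊282982·170/10000⌋=4810; principal=16474-4810=11664; balance=282982-11664=271318
22. interest=⌊271318·170/10000⌋=4612; principal=16474-4612=11862; balance=271318-11862=259456
23. interest=⌊259456·170/10000⌋=4410; principal=16474-4410=12064; balance=259456-12064=247392
24. interest=⌊247392·170/10000⌋=4205; principal=16474-4205=12269; balance=247392-12269=235123
25. interest=⌊235123·170/10000⌋=3997; principal=16474-3997=12477; balance=235123-12477=222646
26. interest=⌊222646·170/10000⌋=3784; principal=16474-3784=12690; balance=222646-12690=209956
27. interest=⌊209956·170/10000⌋=3569; principal=16474-3569=12905; balance=209956-12905=197051
28. interest=⌊197051·170/10000⌋=3349; principal=16474-3349=13125; balance=197051-13125=183926
29. interest=⌊183926·170/10000⌋=3126; principal=16474-3126=13348; balance=183926-13348=170578
30. interest=⌊170578·170/10000⌋=2899; principal=16474-2899=13575; balance=170578-13575=157003
31. interest=⌊157003·170/10000⌋=2669; principal=16474-2669=13805; balance=157003-13805=143198
32. interest=⌊143198·170/10000⌋=2434; principal=16474-2434=14040; balance=143198-14040=129158
33. interest=⌊129158·170/10000⌋=2195; principal=16474-2195=14279; balance=129158-14279=114879
34. interest=⌊114879·170/10000⌋=1952; principal=16474-1952=14522; balance=114879-14522=100357
35. interest=⌊100357·170/10000⌋=1706; principal=16474-1706=14768; balance=100357-14768=85589
36. interest=⌊85589·170/10000⌋=1455; principal=16474-1455=15019; balance=85589-15019=70570
37. interest=⌊70570·170/10000⌋=1199; principal=16474-1199=15275; balance=70570-15275=55295
38. interest=⌊55295·170/10000⌋=940; principal=16474-940=15534; balance=55295-15534=39761
39. interest=⌊39761·170/10000⌋=675; principal=16474-675=15799; balance=39761-15799=23962
40. interest=⌊23962·170/10000⌋=407; principal=16474-407=16067; balance=23962-16067=7895
41. interest=⌊7895·170/10000⌋=134; principal=min(16474-134,7895)=7895; balance=7895-7895=0

1 8148 8326 471015
2 8007 8467 462548
3 7863 8611 453937
4 7716 8758 445179
5 7568 8906 436273
6 7416 9058 427215
7 7262 9212 418003
8 7106 9368 408635
9 6946 9528 399107
10 6784 9690 389417
11 6620 9854 379563
12 6452 10022 369541
13 6282 10192 359349
14 6108 10366 348983
15 5932 10542 338441
16 5753 10721 327720
17 5571 10903 316817
18 5385 11089 305728
19 5197 11277 294451
20 5005 11469 282982
21 4810 11664 271318
22 4612 11862 259456
23 4410 12064 247392
24 4205 12269 235123
25 3997 12477 222646
26 3784 12690 209956
27 3569 12905 197051
28 3349 13125 183926
29 3126 13348 170578
30 2899 13575 157003
31 2669 13805 143198
32 2434 14040 129158
33 2195 14279 114879
34 1952 14522 100357
35 1706 14768 85589
36 1455 15019 70570
37 1199 15275 55295
38 940 15534 39761
39 675 15799 23962
40 407 16067 7895
41 134 7895 0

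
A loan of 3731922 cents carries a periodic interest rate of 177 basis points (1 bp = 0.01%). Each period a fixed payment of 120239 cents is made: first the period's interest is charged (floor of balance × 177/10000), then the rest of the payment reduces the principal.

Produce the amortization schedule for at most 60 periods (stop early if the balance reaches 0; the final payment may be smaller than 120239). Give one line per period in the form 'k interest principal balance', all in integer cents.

1 66055 54184 3677738
2 65095 55144 3622594
3 64119 56120 3566474
4 63126 57113 3509361
5 62115 58124 3451237
6 61086 59153 3392084
7 60039 60200 3331884
8 58974 61265 3270619
9 57889 62350 3208269
10 56786 63453 3144816
11 55663 64576 3080240
12 54520 65719 3014521
13 53357 66882 2947639
14 52173 68066 2879573
15 50968 69271 2810302
16 49742 70497 2739805
17 48494 71745 2668060
18 47224 73015 2595045
19 45932 74307 2520738
20 44617 75622 2445116
21 43278 76961 2368155
22 41916 78323 2289832
23 40530 79709 2210123
24 39119 81120 2129003
25 37683 82556 2046447
26 36222 84017 1962430
27 34735 85504 1876926
28 33221 87018 1789908
29 31681 88558 1701350
30 30113 90126 1611224
31 28518 91721 1519503
32 26895 93344 1426159
33 25243 94996 1331163
34 23561 96678 1234485
35 21850 98389 1136096
36 20108 100131 1035965
37 18336 101903 934062
38 16532 103707 830355
39 14697 105542 724813
40 12829 107410 617403
41 10928 109311 508092
42 8993 111246 396846
43 7024 113215 283631
44 5020 115219 168412
45 2980 117259 51153
46 905 51153 0

1. interest=⌊3731922·177/10000⌋=66055; principal=120239-66055=54184; balance=3731922-54184=3677738
2. interest=⌊3677738·177/10000⌋=65095; principal=120239-65095=55144; balance=3677738-55144=3622594
3. interest=⌊3622594·177/10000⌋=64119; principal=120239-64119=56120; balance=3622594-56120=3566474
4. interest=⌊3566474·177/10000⌋=63126; principal=120239-63126=57113; balance=3566474-57113=3509361
5. interest=⌊3509361·177/10000⌋=62115; principal=120239-62115=58124; balance=3509361-58124=3451237
6. interest=⌊3451237·177/10000⌋=61086; principal=120239-61086=59153; balance=3451237-59153=3392084
7. interest=⌊3392084·177/10000⌋=60039; principal=120239-60039=60200; balance=3392084-60200=3331884
8. interest=⌊3331884·177/10000⌋=58974; principal=120239-58974=61265; balance=3331884-61265=3270619
9. interest=⌊3270619·177/10000⌋=57889; principal=120239-57889=62350; balance=3270619-62350=3208269
10. interest=⌊3208269·177/10000⌋=56786; principal=120239-56786=63453; balance=3208269-63453=3144816
11. interest=⌊3144816·177/10000⌋=55663; principal=120239-55663=64576; balance=3144816-64576=3080240
12. interest=⌊3080240·177/10000⌋=54520; principal=120239-54520=65719; balance=3080240-65719=3014521
13. interest=⌊3014521·177/10000⌋=53357; principal=120239-53357=66882; balance=3014521-66882=2947639
14. interest=⌊2947639·177/10000⌋=52173; principal=120239-52173=68066; balance=2947639-68066=2879573
15. interest=⌊2879573·177/10000⌋=50968; principal=120239-50968=69271; balance=2879573-69271=2810302
16. interest=⌊2810302·177/10000⌋=49742; principal=120239-49742=70497; balance=2810302-70497=2739805
17. interest=⌊2739805·177/10000⌋=48494; principal=120239-48494=71745; balance=2739805-71745=2668060
18. interest=⌊2668060·177/10000⌋=47224; principal=120239-47224=73015; balance=2668060-73015=2595045
19. interest=⌊2595045·177/10000⌋=45932; principal=120239-45932=74307; balance=2595045-74307=2520738
20. interest=⌊2520738·177/10000⌋=44617; principal=120239-44617=75622; balance=2520738-75622=2445116
21. interest=⌊2445116·177/10000⌋=43278; principal=120239-43278=76961; balance=2445116-76961=2368155
22. interest=⌊2368155·177/10000⌋=41916; principal=120239-41916=78323; balance=2368155-78323=2289832
23. interest=⌊2289832·177/10000⌋=40530; principal=120239-40530=79709; balance=2289832-79709=2210123
24. interest=⌊2210123·177/10000⌋=39119; principal=120239-39119=81120; balance=2210123-81120=2129003
25. interest=⌊2129003·177/10000⌋=37683; principal=120239-37683=82556; balance=2129003-82556=2046447
26. interest=⌊2046447·177/10000⌋=36222; principal=120239-36222=84017; balance=2046447-84017=1962430
27. interest=⌊1962430·177/10000⌋=34735; principal=120239-34735=85504; balance=1962430-85504=1876926
28. interest=⌊1876926·177/10000⌋=33221; principal=120239-33221=87018; balance=1876926-87018=1789908
29. interest=⌊1789908·177/10000⌋=31681; principal=120239-31681=88558; balance=1789908-88558=1701350
30. interest=⌊1701350·177/10000⌋=30113; principal=120239-30113=90126; balance=1701350-90126=1611224
31. interest=⌊1611224·177/10000⌋=28518; principal=120239-28518=91721; balance=1611224-91721=1519503
32. interest=⌊1519503·177/10000⌋=26895; principal=120239-26895=93344; balance=1519503-93344=1426159
33. interest=⌊1426159·177/10000⌋=25243; principal=120239-25243=94996; balance=1426159-94996=1331163
34. interest=⌊1331163·177/10000⌋=23561; principal=120239-23561=96678; balance=1331163-96678=1234485
35. interest=⌊1234485·177/10000⌋=21850; principal=120239-21850=98389; balance=1234485-98389=1136096
36. interest=⌊1136096·177/10000⌋=20108; principal=120239-20108=100131; balance=1136096-100131=1035965
37. interest=⌊1035965·177/10000⌋=18336; principal=120239-18336=101903; balance=1035965-101903=934062
38. interest=⌊934062·177/10000⌋=16532; principal=120239-16532=103707; balance=934062-103707=830355
39. interest=⌊830355·177/10000⌋=14697; principal=120239-14697=105542; balance=830355-105542=724813
40. interest=⌊724813·177/10000⌋=12829; principal=120239-12829=107410; balance=724813-107410=617403
41. interest=⌊617403·177/10000⌋=10928; principal=120239-10928=109311; balance=617403-109311=508092
42. interest=⌊508092·177/10000⌋=8993; principal=120239-8993=111246; balance=508092-111246=396846
43. interest=⌊396846·177/10000⌋=7024; principal=120239-7024=113215; balance=396846-113215=283631
44. interest=⌊283631·177/10000⌋=5020; principal=120239-5020=115219; balance=283631-115219=168412
45. interest=⌊168412·177/10000⌋=2980; principal=120239-2980=117259; balance=168412-117259=51153
46. interest=⌊51153·177/10000⌋=905; principal=min(120239-905,51153)=51153; balance=51153-51153=0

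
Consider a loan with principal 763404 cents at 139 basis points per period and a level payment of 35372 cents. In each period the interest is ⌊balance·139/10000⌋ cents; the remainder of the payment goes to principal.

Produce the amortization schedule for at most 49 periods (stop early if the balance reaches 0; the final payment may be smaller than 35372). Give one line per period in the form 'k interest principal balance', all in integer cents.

1. interest=⌊763404·139/10000⌋=10611; principal=35372-10611=24761; balance=763404-24761=738643
2. interest=⌊738643·139/10000⌋=10267; principal=35372-10267=25105; balance=738643-25105=713538
3. interest=⌊713538·139/10000⌋=9918; principal=35372-9918=25454; balance=713538-25454=688084
4. interest=⌊688084·139/10000⌋=9564; principal=35372-9564=25808; balance=688084-25808=662276
5. interest=⌊662276·139/10000⌋=9205; principal=35372-9205=26167; balance=662276-26167=636109
6. interest=⌊636109·139/10000⌋=8841; principal=35372-8841=26531; balance=636109-26531=609578
7. interest=⌊609578·139/10000⌋=8473; principal=35372-8473=26899; balance=609578-26899=582679
8. interest=⌊582679·139/10000⌋=8099; principal=35372-8099=27273; balance=582679-27273=555406
9. interest=⌊555406·139/10000⌋=7720; principal=35372-7720=27652; balance=555406-27652=527754
10. interest=⌊527754·139/10000⌋=7335; principal=35372-7335=28037; balance=527754-28037=499717
11. interest=⌊499717·139/10000⌋=6946; principal=35372-6946=28426; balance=499717-28426=471291
12. interest=⌊471291·139/10000⌋=6550; principal=35372-6550=28822; balance=471291-28822=442469
13. interest=⌊442469·139/10000⌋=6150; principal=35372-6150=29222; balance=442469-29222=413247
14. interest=⌊413247·139/10000⌋=5744; principal=35372-5744=29628; balance=413247-29628=383619
15. interest=⌊383619·139/10000⌋=5332; principal=35372-5332=30040; balance=383619-30040=353579
16. interest=⌊353579·139/10000⌋=4914; principal=35372-4914=30458; balance=353579-30458=323121
17. interest=⌊323121·139/10000⌋=4491; principal=35372-4491=30881; balance=323121-30881=292240
18. interest=⌊292240·139/10000⌋=4062; principal=35372-4062=31310; balance=292240-31310=260930
19. interest=⌊260930·139/10000⌋=3626; principal=35372-3626=31746; balance=260930-31746=229184
20. interest=⌊229184·139/10000⌋=3185; principal=35372-3185=32187; balance=229184-32187=196997
21. interest=⌊196997·139/10000⌋=2738; principal=35372-2738=32634; balance=196997-32634=164363
22. interest=⌊164363·139/10000⌋=2284; principal=35372-2284=33088; balance=164363-33088=131275
23. interest=⌊131275·139/10000⌋=1824; principal=35372-1824=33548; balance=131275-33548=97727
24. interest=⌊97727·139/10000⌋=1358; principal=35372-1358=34014; balance=97727-34014=63713
25. interest=⌊63713·139/10000⌋=885; principal=35372-885=34487; balance=63713-34487=29226
26. interest=⌊29226·139/10000⌋=406; principal=min(35372-406,29226)=29226; balance=29226-29226=0

1 10611 24761 738643
2 10267 25105 713538
3 9918 25454 688084
4 9564 25808 662276
5 9205 26167 636109
6 8841 26531 609578
7 8473 26899 582679
8 8099 27273 555406
9 7720 27652 527754
10 7335 28037 499717
11 6946 28426 471291
12 6550 28822 442469
13 6150 29222 413247
14 5744 29628 383619
15 5332 30040 353579
16 4914 30458 323121
17 4491 30881 292240
18 4062 31310 260930
19 3626 31746 229184
20 3185 32187 196997
21 2738 32634 164363
22 2284 33088 131275
23 1824 33548 97727
24 1358 34014 63713
25 885 34487 29226
26 406 29226 0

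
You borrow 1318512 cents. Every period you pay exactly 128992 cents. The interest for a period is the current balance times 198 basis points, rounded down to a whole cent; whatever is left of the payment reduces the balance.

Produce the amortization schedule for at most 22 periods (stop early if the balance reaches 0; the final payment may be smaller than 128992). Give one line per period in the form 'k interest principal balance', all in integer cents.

1 26106 102886 1215626
2 24069 104923 1110703
3 21991 107001 1003702
4 19873 109119 894583
5 17712 111280 783303
6 15509 113483 669820
7 13262 115730 554090
8 10970 118022 436068
9 8634 120358 315710
10 6251 122741 192969
11 3820 125172 67797
12 1342 67797 0

1. interest=⌊1318512·198/10000⌋=26106; principal=128992-26106=102886; balance=1318512-102886=1215626
2. interest=⌊1215626·198/10000⌋=24069; principal=128992-24069=104923; balance=1215626-104923=1110703
3. interest=⌊1110703·198/10000⌋=21991; principal=128992-21991=107001; balance=1110703-107001=1003702
4. interest=⌊1003702·198/10000⌋=19873; principal=128992-19873=109119; balance=1003702-109119=894583
5. interest=⌊894583·198/10000⌋=17712; principal=128992-17712=111280; balance=894583-111280=783303
6. interest=⌊783303·198/10000⌋=15509; principal=128992-15509=113483; balance=783303-113483=669820
7. interest=⌊669820·198/10000⌋=13262; principal=128992-13262=115730; balance=669820-115730=554090
8. interest=⌊554090·198/10000⌋=10970; principal=128992-10970=118022; balance=554090-118022=436068
9. interest=⌊436068·198/10000⌋=8634; principal=128992-8634=120358; balance=436068-120358=315710
10. interest=⌊315710·198/10000⌋=6251; principal=128992-6251=122741; balance=315710-122741=192969
11. interest=⌊192969·198/10000⌋=3820; principal=128992-3820=125172; balance=192969-125172=67797
12. interest=⌊67797·198/10000⌋=1342; principal=min(128992-1342,67797)=67797; balance=67797-67797=0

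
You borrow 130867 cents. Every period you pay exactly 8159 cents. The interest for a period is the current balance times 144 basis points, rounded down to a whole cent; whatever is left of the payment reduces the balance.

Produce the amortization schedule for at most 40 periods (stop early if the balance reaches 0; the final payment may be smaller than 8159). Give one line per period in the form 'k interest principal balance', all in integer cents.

1. interest=⌊130867·144/10000⌋=1884; principal=8159-1884=6275; balance=130867-6275=124592
2. interest=⌊124592·144/10000⌋=1794; principal=8159-1794=6365; balance=124592-6365=118227
3. interest=⌊118227·144/10000⌋=1702; principal=8159-1702=6457; balance=118227-6457=111770
4. interest=⌊111770·144/10000⌋=1609; principal=8159-1609=6550; balance=111770-6550=105220
5. interest=⌊105220·144/10000⌋=1515; principal=8159-1515=6644; balance=105220-6644=98576
6. interest=⌊98576·144/10000⌋=1419; principal=8159-1419=6740; balance=98576-6740=91836
7. interest=⌊91836·144/10000⌋=1322; principal=8159-1322=6837; balance=91836-6837=84999
8. interest=⌊84999·144/10000⌋=1223; principal=8159-1223=6936; balance=84999-6936=78063
9. interest=⌊78063·144/10000⌋=1124; principal=8159-1124=7035; balance=78063-7035=71028
10. interest=⌊71028·144/10000⌋=1022; principal=8159-1022=7137; balance=71028-7137=63891
11. interest=⌊63891·144/10000⌋=920; principal=8159-920=7239; balance=63891-7239=56652
12. interest=⌊56652·144/10000⌋=815; principal=8159-815=7344; balance=56652-7344=49308
13. interest=⌊49308·144/10000⌋=710; principal=8159-710=7449; balance=49308-7449=41859
14. interest=⌊41859·144/10000⌋=602; principal=8159-602=7557; balance=41859-7557=34302
15. interest=⌊34302·144/10000⌋=493; principal=8159-493=7666; balance=34302-7666=26636
16. interest=⌊26636·144/10000⌋=383; principal=8159-383=7776; balance=26636-7776=18860
17. interest=⌊18860·144/10000⌋=271; principal=8159-271=7888; balance=18860-7888=10972
18. interest=⌊10972·144/10000⌋=157; principal=8159-157=8002; balance=10972-8002=2970
19. interest=⌊2970·144/10000⌋=42; principal=min(8159-42,2970)=2970; balance=2970-2970=0

1 1884 6275 124592
2 1794 6365 118227
3 1702 6457 111770
4 1609 6550 105220
5 1515 6644 98576
6 1419 6740 91836
7 1322 6837 84999
8 1223 6936 78063
9 1124 7035 71028
10 1022 7137 63891
11 920 7239 56652
12 815 7344 49308
13 710 7449 41859
14 602 7557 34302
15 493 7666 26636
16 383 7776 18860
17 271 7888 10972
18 157 8002 2970
19 42 2970 0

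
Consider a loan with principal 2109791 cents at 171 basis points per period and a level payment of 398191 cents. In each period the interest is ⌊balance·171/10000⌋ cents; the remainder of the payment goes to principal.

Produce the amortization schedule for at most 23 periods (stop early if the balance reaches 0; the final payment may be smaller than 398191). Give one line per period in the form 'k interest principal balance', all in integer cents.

1. interest=⌊2109791·171/10000⌋=36077; principal=398191-36077=362114; balance=2109791-362114=1747677
2. interest=⌊1747677·171/10000⌋=29885; principal=398191-29885=368306; balance=1747677-368306=1379371
3. interest=⌊1379371·171/10000⌋=23587; principal=398191-23587=374604; balance=1379371-374604=1004767
4. interest=⌊1004767·171/10000⌋=17181; principal=398191-17181=381010; balance=1004767-381010=623757
5. interest=⌊623757·171/10000⌋=10666; principal=398191-10666=387525; balance=623757-387525=236232
6. interest=⌊236232·171/10000⌋=4039; principal=min(398191-4039,236232)=236232; balance=236232-236232=0

1 36077 362114 1747677
2 29885 368306 1379371
3 23587 374604 1004767
4 17181 381010 623757
5 10666 387525 236232
6 4039 236232 0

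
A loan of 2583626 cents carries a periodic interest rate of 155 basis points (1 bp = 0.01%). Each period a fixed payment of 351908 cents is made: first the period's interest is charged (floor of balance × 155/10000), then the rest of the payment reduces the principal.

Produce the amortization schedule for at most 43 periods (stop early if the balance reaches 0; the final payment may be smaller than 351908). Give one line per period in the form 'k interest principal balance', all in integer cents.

1. interest=⌊2583626·155/10000⌋=40046; principal=351908-40046=311862; balance=2583626-311862=2271764
2. interest=⌊2271764·155/10000⌋=35212; principal=351908-35212=316696; balance=2271764-316696=1955068
3. interest=⌊1955068·155/10000⌋=30303; principal=351908-30303=321605; balance=1955068-321605=1633463
4. interest=⌊1633463·155/10000⌋=25318; principal=351908-25318=326590; balance=1633463-326590=1306873
5. interest=⌊1306873·155/10000⌋=20256; principal=351908-20256=331652; balance=1306873-331652=975221
6. interest=⌊975221·155/10000⌋=15115; principal=351908-15115=336793; balance=975221-336793=638428
7. interest=⌊638428·155/10000⌋=9895; principal=351908-9895=342013; balance=638428-342013=296415
8. interest=⌊296415·155/10000⌋=4594; principal=min(351908-4594,296415)=296415; balance=296415-296415=0

1 40046 311862 2271764
2 35212 316696 1955068
3 30303 321605 1633463
4 25318 326590 1306873
5 20256 331652 975221
6 15115 336793 638428
7 9895 342013 296415
8 4594 296415 0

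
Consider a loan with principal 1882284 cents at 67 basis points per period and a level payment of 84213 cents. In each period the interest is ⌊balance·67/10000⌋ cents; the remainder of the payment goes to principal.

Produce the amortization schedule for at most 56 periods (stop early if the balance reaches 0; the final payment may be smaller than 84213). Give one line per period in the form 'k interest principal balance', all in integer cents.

1. interest=⌊1882284·67/10000⌋=12611; principal=84213-12611=71602; balance=1882284-71602=1810682
2. interest=⌊1810682·67/10000⌋=12131; principal=84213-12131=72082; balance=1810682-72082=1738600
3. interest=⌊1738600·67/10000⌋=11648; principal=84213-11648=72565; balance=1738600-72565=1666035
4. interest=⌊1666035·67/10000⌋=11162; principal=84213-11162=73051; balance=1666035-73051=1592984
5. interest=⌊1592984·67/10000⌋=10672; principal=84213-10672=73541; balance=1592984-73541=1519443
6. interest=⌊1519443·67/10000⌋=10180; principal=84213-10180=74033; balance=1519443-74033=1445410
7. interest=⌊1445410·67/10000⌋=9684; principal=84213-9684=74529; balance=1445410-74529=1370881
8. interest=⌊1370881·67/10000⌋=9184; principal=84213-9184=75029; balance=1370881-75029=1295852
9. interest=⌊1295852·67/10000⌋=8682; principal=84213-8682=75531; balance=1295852-75531=1220321
10. interest=⌊1220321·67/10000⌋=8176; principal=84213-8176=76037; balance=1220321-76037=1144284
11. interest=⌊1144284·67/10000⌋=7666; principal=84213-7666=76547; balance=1144284-76547=1067737
12. interest=⌊1067737·67/10000⌋=7153; principal=84213-7153=77060; balance=1067737-77060=990677
13. interest=⌊990677·67/10000⌋=6637; principal=84213-6637=77576; balance=990677-77576=913101
14. interest=⌊913101·67/10000⌋=6117; principal=84213-6117=78096; balance=913101-78096=835005
15. interest=⌊835005·67/10000⌋=5594; principal=84213-5594=78619; balance=835005-78619=756386
16. interest=⌊756386·67/10000⌋=5067; principal=84213-5067=79146; balance=756386-79146=677240
17. interest=⌊677240·67/10000⌋=4537; principal=84213-4537=79676; balance=677240-79676=597564
18. interest=⌊597564·67/10000⌋=4003; principal=84213-4003=80210; balance=597564-80210=517354
19. interest=⌊517354·67/10000⌋=3466; principal=84213-3466=80747; balance=517354-80747=436607
20. interest=⌊436607·67/10000⌋=2925; principal=84213-2925=81288; balance=436607-81288=355319
21. interest=⌊355319·67/10000⌋=2380; principal=84213-2380=81833; balance=355319-81833=273486
22. interest=⌊273486·67/10000⌋=1832; principal=84213-1832=82381; balance=273486-82381=191105
23. interest=⌊191105·67/10000⌋=1280; principal=84213-1280=82933; balance=191105-82933=108172
24. interest=⌊108172·67/10000⌋=724; principal=84213-724=83489; balance=108172-83489=24683
25. interest=⌊24683·67/10000⌋=165; principal=min(84213-165,24683)=24683; balance=24683-24683=0

1 12611 71602 1810682
2 12131 72082 1738600
3 11648 72565 1666035
4 11162 73051 1592984
5 10672 73541 1519443
6 10180 74033 1445410
7 9684 74529 1370881
8 9184 75029 1295852
9 8682 75531 1220321
10 8176 76037 1144284
11 7666 76547 1067737
12 7153 77060 990677
13 6637 77576 913101
14 6117 78096 835005
15 5594 78619 756386
16 5067 79146 677240
17 4537 79676 597564
18 4003 80210 517354
19 3466 80747 436607
20 2925 81288 355319
21 2380 81833 273486
22 1832 82381 191105
23 1280 82933 108172
24 724 83489 24683
25 165 24683 0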